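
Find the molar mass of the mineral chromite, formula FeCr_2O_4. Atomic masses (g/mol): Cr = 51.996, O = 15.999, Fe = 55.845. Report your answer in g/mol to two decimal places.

Fe: 1 × 55.845 = 55.8450
Cr: 2 × 51.996 = 103.9920
O: 4 × 15.999 = 63.9960
Summing the contributions gives the formula mass.

223.83 g/mol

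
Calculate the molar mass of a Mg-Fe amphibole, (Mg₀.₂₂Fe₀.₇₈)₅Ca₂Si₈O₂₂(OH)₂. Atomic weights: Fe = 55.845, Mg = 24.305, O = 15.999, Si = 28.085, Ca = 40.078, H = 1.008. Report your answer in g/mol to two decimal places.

The formula mass is the sum 1.10*24.305 + 3.90*55.845 + 2*40.078 + 8*28.085 + 24*15.999 + 2*1.008.

935.36 g/mol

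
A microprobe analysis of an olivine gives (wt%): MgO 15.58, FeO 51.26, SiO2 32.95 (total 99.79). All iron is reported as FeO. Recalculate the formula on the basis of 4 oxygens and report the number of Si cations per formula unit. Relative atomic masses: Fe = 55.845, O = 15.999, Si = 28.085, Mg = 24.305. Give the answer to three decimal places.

0.999 Si apfu

MgO: 15.58/40.304 = 0.38656 mol → 0.38656 mol Mg, 0.38656 mol O.
FeO: 51.26/71.844 = 0.71349 mol → 0.71349 mol Fe, 0.71349 mol O.
SiO2: 32.95/60.083 = 0.54841 mol → 0.54841 mol Si, 1.09682 mol O.
Total oxygen = 2.19687 mol. Normalization factor = 4/2.19687 = 1.82077.
Si per 4 O = 0.54841 × 1.82077 = 0.999.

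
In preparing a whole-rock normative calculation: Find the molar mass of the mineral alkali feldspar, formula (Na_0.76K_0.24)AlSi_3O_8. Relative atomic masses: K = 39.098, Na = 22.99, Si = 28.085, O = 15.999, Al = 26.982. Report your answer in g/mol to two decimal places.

266.08 g/mol

M = 0.76(22.99) + 0.24(39.098) + 1(26.982) + 3(28.085) + 8(15.999)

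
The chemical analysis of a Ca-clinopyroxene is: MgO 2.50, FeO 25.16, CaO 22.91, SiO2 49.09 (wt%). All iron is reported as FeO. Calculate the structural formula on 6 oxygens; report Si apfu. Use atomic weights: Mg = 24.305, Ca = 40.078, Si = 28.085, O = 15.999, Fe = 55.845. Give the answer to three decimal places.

2.50 wt% MgO ÷ 40.304 g/mol = 0.06203 mol, giving 0.06203 Mg and 0.06203 O.
25.16 wt% FeO ÷ 71.844 g/mol = 0.35020 mol, giving 0.35020 Fe and 0.35020 O.
22.91 wt% CaO ÷ 56.077 g/mol = 0.40855 mol, giving 0.40855 Ca and 0.40855 O.
49.09 wt% SiO2 ÷ 60.083 g/mol = 0.81704 mol, giving 0.81704 Si and 1.63408 O.
Oxygen sums to 2.45486; scaling by 6/2.45486 = 2.44413 puts the formula on 6 O.
Si: 0.81704 × 2.44413 = 1.997 atoms per formula unit.

1.997 Si apfu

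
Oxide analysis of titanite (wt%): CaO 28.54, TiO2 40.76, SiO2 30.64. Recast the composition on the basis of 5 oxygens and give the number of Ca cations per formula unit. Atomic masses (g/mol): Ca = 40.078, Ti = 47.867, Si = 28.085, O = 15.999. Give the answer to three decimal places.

0.998 Ca apfu

28.54 wt% CaO ÷ 56.077 g/mol = 0.50894 mol, giving 0.50894 Ca and 0.50894 O.
40.76 wt% TiO2 ÷ 79.865 g/mol = 0.51036 mol, giving 0.51036 Ti and 1.02072 O.
30.64 wt% SiO2 ÷ 60.083 g/mol = 0.50996 mol, giving 0.50996 Si and 1.01992 O.
Oxygen sums to 2.54958; scaling by 5/2.54958 = 1.96111 puts the formula on 5 O.
Ca: 0.50894 × 1.96111 = 0.998 atoms per formula unit.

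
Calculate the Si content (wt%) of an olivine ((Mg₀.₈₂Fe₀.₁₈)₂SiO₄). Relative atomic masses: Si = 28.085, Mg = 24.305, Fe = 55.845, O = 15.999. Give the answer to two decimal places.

18.47 wt%

Formula mass = 1.64*24.305 + 0.36*55.845 + 1*28.085 + 4*15.999 = 152.045 g/mol, of which 28.085 g is Si.
So Si makes up 28.085/152.045 = 0.1847 of the mass, i.e. 18.47%.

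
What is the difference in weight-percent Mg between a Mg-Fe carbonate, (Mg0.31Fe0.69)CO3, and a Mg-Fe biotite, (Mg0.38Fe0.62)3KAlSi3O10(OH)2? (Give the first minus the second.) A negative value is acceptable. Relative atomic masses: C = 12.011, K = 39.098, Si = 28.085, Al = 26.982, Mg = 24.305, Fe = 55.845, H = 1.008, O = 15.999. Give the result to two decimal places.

1.28 percentage points

Mg in (Mg0.31Fe0.69)CO3: molar mass 106.076 g/mol; 0.31×24.305 = 7.535 g → 7.10 wt%.
Mg in (Mg0.38Fe0.62)3KAlSi3O10(OH)2: molar mass 475.918 g/mol; 1.14×24.305 = 27.708 g → 5.82 wt%.
Difference = 7.10 − 5.82 = 1.28 percentage points.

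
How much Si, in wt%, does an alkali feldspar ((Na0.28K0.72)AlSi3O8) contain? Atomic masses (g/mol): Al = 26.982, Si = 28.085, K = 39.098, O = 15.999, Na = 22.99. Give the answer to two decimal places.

30.77 wt%

M((Na0.28K0.72)AlSi3O8) = 273.817 g/mol.
Si contributes 3 × 28.085 = 84.255 g per mole.
84.255/273.817 = 0.3077 → 30.77%.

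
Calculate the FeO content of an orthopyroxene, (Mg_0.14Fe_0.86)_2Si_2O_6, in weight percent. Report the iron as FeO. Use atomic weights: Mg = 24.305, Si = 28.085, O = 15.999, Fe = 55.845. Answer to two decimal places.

48.46 wt%

Formula mass = 255.023 g/mol.
1.72 Fe → 1.7200 mol FeO per formula unit; M(FeO) = 71.844, so FeO mass = 123.572 g.
123.572/255.023 × 100 = 48.46 wt%.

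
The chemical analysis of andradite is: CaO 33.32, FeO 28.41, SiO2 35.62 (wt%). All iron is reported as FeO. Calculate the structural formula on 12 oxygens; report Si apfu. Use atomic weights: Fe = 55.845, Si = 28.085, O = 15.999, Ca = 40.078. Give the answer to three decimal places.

33.32 wt% CaO ÷ 56.077 g/mol = 0.59418 mol, giving 0.59418 Ca and 0.59418 O.
28.41 wt% FeO ÷ 71.844 g/mol = 0.39544 mol, giving 0.39544 Fe and 0.39544 O.
35.62 wt% SiO2 ÷ 60.083 g/mol = 0.59285 mol, giving 0.59285 Si and 1.18570 O.
Oxygen sums to 2.17532; scaling by 12/2.17532 = 5.51643 puts the formula on 12 O.
Si: 0.59285 × 5.51643 = 3.270 atoms per formula unit.

3.270 Si apfu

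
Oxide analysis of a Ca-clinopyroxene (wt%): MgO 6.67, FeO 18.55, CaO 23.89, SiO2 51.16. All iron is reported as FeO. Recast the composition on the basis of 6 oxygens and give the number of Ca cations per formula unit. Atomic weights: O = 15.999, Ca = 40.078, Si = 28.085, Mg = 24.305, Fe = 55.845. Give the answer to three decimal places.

1.001 Ca apfu

6.67 wt% MgO ÷ 40.304 g/mol = 0.16549 mol, giving 0.16549 Mg and 0.16549 O.
18.55 wt% FeO ÷ 71.844 g/mol = 0.25820 mol, giving 0.25820 Fe and 0.25820 O.
23.89 wt% CaO ÷ 56.077 g/mol = 0.42602 mol, giving 0.42602 Ca and 0.42602 O.
51.16 wt% SiO2 ÷ 60.083 g/mol = 0.85149 mol, giving 0.85149 Si and 1.70298 O.
Oxygen sums to 2.55269; scaling by 6/2.55269 = 2.35046 puts the formula on 6 O.
Ca: 0.42602 × 2.35046 = 1.001 atoms per formula unit.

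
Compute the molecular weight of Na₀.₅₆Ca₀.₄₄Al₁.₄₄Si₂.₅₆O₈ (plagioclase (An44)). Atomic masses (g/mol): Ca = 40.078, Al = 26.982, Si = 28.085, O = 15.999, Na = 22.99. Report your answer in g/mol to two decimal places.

M = 0.56*22.99 + 0.44*40.078 + 1.44*26.982 + 2.56*28.085 + 8*15.999

269.25 g/mol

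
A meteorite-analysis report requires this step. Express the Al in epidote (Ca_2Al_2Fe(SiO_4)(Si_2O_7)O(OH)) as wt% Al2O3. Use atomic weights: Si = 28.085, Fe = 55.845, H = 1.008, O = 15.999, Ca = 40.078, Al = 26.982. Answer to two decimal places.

Molar mass of Ca_2Al_2Fe(SiO_4)(Si_2O_7)O(OH) = 2×40.078 + 2×26.982 + 1×55.845 + 3×28.085 + 13×15.999 + 1×1.008 = 483.215 g/mol.
Each formula unit contains 2 Al, equivalent to 2/2 = 1.0000 mol Al2O3.
M(Al2O3) = 2×26.982 + 3×15.999 = 101.961 g/mol.
Mass of Al2O3 per formula unit = 1.0000 × 101.961 = 101.961 g.
Al2O3 wt% = 101.961 / 483.215 × 100 = 21.10%.

21.10 wt%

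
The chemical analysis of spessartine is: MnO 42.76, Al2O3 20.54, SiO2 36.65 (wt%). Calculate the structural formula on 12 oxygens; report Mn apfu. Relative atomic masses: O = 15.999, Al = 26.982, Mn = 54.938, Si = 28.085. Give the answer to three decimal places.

2.980 Mn apfu

MnO: 42.76/70.937 = 0.60279 mol → 0.60279 mol Mn, 0.60279 mol O.
Al2O3: 20.54/101.961 = 0.20145 mol → 0.40290 mol Al, 0.60435 mol O.
SiO2: 36.65/60.083 = 0.60999 mol → 0.60999 mol Si, 1.21998 mol O.
Total oxygen = 2.42712 mol. Normalization factor = 12/2.42712 = 4.94413.
Mn per 12 O = 0.60279 × 4.94413 = 2.980.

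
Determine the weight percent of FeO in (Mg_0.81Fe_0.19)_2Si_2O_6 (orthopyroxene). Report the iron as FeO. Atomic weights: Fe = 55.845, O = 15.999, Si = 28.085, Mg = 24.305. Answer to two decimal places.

Molar mass of (Mg_0.81Fe_0.19)_2Si_2O_6 = 1.62·24.305 + 0.38·55.845 + 2·28.085 + 6·15.999 = 212.759 g/mol.
Each formula unit contains 0.38 Fe, equivalent to 0.38/1 = 0.3800 mol FeO.
M(FeO) = 1×55.845 + 1×15.999 = 71.844 g/mol.
Mass of FeO per formula unit = 0.3800 × 71.844 = 27.301 g.
FeO wt% = 27.301 / 212.759 × 100 = 12.83%.

12.83 wt%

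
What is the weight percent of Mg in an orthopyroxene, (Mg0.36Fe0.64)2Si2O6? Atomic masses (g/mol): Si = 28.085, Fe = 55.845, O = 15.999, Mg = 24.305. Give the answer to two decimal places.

7.26 mass %

M((Mg0.36Fe0.64)2Si2O6) = 241.145 g/mol.
Mg contributes 0.72 × 24.305 = 17.500 g per mole.
17.500/241.145 = 0.0726 → 7.26%.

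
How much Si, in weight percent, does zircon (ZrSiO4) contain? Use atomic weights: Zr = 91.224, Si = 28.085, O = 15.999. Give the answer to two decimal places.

15.32 weight percent

M(ZrSiO4) = 183.305 g/mol.
Si contributes 1 × 28.085 = 28.085 g per mole.
28.085/183.305 = 0.1532 → 15.32%.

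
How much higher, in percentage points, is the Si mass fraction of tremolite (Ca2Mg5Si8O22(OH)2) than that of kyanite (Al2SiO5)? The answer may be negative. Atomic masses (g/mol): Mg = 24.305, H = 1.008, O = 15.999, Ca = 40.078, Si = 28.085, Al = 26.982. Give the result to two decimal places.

Si in Ca2Mg5Si8O22(OH)2: molar mass 812.353 g/mol; 8×28.085 = 224.680 g → 27.66 wt%.
Si in Al2SiO5: molar mass 162.044 g/mol; 1×28.085 = 28.085 g → 17.33 wt%.
Difference = 27.66 − 17.33 = 10.33 percentage points.

10.33 percentage points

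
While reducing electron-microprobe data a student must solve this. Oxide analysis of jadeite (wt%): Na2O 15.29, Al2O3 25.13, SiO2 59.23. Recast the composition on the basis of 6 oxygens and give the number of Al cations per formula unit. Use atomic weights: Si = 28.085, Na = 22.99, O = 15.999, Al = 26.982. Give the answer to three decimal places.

Na2O (M=61.979): mol = 0.24670; Na = 0.49340, O = 0.24670.
Al2O3 (M=101.961): mol = 0.24647; Al = 0.49294, O = 0.73941.
SiO2 (M=60.083): mol = 0.98580; Si = 0.98580, O = 1.97160.
ΣO = 2.95771; factor = 6/ΣO = 2.02860.
Al apfu = 0.49294 × 2.02860 = 1.000.

1.000 Al apfu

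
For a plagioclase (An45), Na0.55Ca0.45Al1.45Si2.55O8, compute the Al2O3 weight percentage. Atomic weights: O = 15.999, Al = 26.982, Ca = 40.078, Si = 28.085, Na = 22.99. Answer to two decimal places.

27.44 wt%

Molar mass of Na0.55Ca0.45Al1.45Si2.55O8 = 0.55*22.99 + 0.45*40.078 + 1.45*26.982 + 2.55*28.085 + 8*15.999 = 269.412 g/mol.
Each formula unit contains 1.45 Al, equivalent to 1.45/2 = 0.7250 mol Al2O3.
M(Al2O3) = 2×26.982 + 3×15.999 = 101.961 g/mol.
Mass of Al2O3 per formula unit = 0.7250 × 101.961 = 73.922 g.
Al2O3 wt% = 73.922 / 269.412 × 100 = 27.44%.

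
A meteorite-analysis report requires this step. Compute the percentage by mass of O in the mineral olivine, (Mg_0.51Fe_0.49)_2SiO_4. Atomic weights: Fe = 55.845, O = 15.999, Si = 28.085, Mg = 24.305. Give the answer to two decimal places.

M((Mg_0.51Fe_0.49)_2SiO_4) = 171.600 g/mol.
O contributes 4 × 15.999 = 63.996 g per mole.
63.996/171.600 = 0.3729 → 37.29%.

37.29 wt%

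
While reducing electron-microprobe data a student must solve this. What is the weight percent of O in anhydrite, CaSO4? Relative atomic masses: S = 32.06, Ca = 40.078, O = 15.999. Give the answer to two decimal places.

M(CaSO4) = 136.134 g/mol.
O contributes 4 × 15.999 = 63.996 g per mole.
63.996/136.134 = 0.4701 → 47.01%.

47.01 weight percent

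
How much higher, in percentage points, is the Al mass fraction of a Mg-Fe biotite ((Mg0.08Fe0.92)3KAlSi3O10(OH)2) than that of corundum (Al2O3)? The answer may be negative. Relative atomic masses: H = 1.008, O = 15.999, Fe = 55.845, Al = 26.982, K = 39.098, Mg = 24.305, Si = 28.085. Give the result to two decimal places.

-47.58 percentage points

Al in (Mg0.08Fe0.92)3KAlSi3O10(OH)2: molar mass 504.304 g/mol; 1×26.982 = 26.982 g → 5.35 wt%.
Al in Al2O3: molar mass 101.961 g/mol; 2×26.982 = 53.964 g → 52.93 wt%.
Difference = 5.35 − 52.93 = -47.58 percentage points.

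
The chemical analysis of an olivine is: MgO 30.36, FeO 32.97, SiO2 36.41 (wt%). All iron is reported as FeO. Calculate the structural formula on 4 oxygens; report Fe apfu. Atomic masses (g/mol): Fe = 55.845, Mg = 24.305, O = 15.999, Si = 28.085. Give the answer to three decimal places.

0.757 Fe apfu

30.36 wt% MgO ÷ 40.304 g/mol = 0.75328 mol, giving 0.75328 Mg and 0.75328 O.
32.97 wt% FeO ÷ 71.844 g/mol = 0.45891 mol, giving 0.45891 Fe and 0.45891 O.
36.41 wt% SiO2 ÷ 60.083 g/mol = 0.60600 mol, giving 0.60600 Si and 1.21200 O.
Oxygen sums to 2.42419; scaling by 4/2.42419 = 1.65004 puts the formula on 4 O.
Fe: 0.45891 × 1.65004 = 0.757 atoms per formula unit.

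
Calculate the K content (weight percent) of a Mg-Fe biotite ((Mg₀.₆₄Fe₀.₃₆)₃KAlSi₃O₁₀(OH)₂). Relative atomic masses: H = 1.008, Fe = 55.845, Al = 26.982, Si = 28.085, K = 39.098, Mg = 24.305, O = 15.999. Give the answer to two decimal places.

Molar mass of (Mg₀.₆₄Fe₀.₃₆)₃KAlSi₃O₁₀(OH)₂: 1.92*24.305 + 1.08*55.845 + 1*39.098 + 1*26.982 + 3*28.085 + 12*15.999 + 2*1.008 = 451.317 g/mol.
Mass of K per formula unit: 1 × 39.098 = 39.098 g.
Weight fraction K = 39.098 / 451.317 = 0.0866.

8.66 weight percent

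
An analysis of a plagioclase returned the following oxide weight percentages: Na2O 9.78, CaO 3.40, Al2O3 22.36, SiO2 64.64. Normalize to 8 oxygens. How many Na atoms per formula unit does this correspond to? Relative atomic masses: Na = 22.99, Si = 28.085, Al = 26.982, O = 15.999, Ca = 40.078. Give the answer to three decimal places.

Na2O (M=61.979): mol = 0.15780; Na = 0.31560, O = 0.15780.
CaO (M=56.077): mol = 0.06063; Ca = 0.06063, O = 0.06063.
Al2O3 (M=101.961): mol = 0.21930; Al = 0.43860, O = 0.65790.
SiO2 (M=60.083): mol = 1.07585; Si = 1.07585, O = 2.15170.
ΣO = 3.02803; factor = 8/ΣO = 2.64198.
Na apfu = 0.31560 × 2.64198 = 0.834.

0.834 Na apfu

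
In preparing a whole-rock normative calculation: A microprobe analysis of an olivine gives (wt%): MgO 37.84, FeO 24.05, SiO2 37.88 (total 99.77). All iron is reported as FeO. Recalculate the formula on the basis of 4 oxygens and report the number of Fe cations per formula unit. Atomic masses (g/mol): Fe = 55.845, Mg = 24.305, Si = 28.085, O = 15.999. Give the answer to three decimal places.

MgO: 37.84/40.304 = 0.93886 mol → 0.93886 mol Mg, 0.93886 mol O.
FeO: 24.05/71.844 = 0.33475 mol → 0.33475 mol Fe, 0.33475 mol O.
SiO2: 37.88/60.083 = 0.63046 mol → 0.63046 mol Si, 1.26092 mol O.
Total oxygen = 2.53453 mol. Normalization factor = 4/2.53453 = 1.57820.
Fe per 4 O = 0.33475 × 1.57820 = 0.528.

0.528 Fe apfu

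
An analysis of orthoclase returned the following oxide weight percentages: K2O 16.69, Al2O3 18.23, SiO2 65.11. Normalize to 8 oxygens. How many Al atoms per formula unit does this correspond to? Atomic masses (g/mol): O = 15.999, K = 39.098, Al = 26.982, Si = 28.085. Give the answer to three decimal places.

0.993 Al apfu

K2O (M=94.195): mol = 0.17719; K = 0.35438, O = 0.17719.
Al2O3 (M=101.961): mol = 0.17879; Al = 0.35758, O = 0.53637.
SiO2 (M=60.083): mol = 1.08367; Si = 1.08367, O = 2.16734.
ΣO = 2.88090; factor = 8/ΣO = 2.77691.
Al apfu = 0.35758 × 2.77691 = 0.993.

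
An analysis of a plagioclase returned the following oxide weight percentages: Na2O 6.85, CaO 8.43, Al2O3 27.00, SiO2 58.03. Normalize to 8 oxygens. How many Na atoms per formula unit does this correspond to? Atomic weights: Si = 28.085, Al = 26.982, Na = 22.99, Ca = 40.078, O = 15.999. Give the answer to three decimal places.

0.592 Na apfu

Na2O (M=61.979): mol = 0.11052; Na = 0.22104, O = 0.11052.
CaO (M=56.077): mol = 0.15033; Ca = 0.15033, O = 0.15033.
Al2O3 (M=101.961): mol = 0.26481; Al = 0.52962, O = 0.79443.
SiO2 (M=60.083): mol = 0.96583; Si = 0.96583, O = 1.93166.
ΣO = 2.98694; factor = 8/ΣO = 2.67833.
Na apfu = 0.22104 × 2.67833 = 0.592.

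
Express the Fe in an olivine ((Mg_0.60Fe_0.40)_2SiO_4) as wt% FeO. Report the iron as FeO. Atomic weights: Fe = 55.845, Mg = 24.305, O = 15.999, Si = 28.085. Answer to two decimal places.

M((Mg_0.60Fe_0.40)_2SiO_4) = 165.923 g/mol; M(FeO) = 71.844 g/mol.
Moles FeO per formula unit = 0.80 Fe ÷ 1 = 0.8000.
FeO fraction = (0.8000 × 71.844) / 165.923 = 57.475/165.923 = 0.3464.

34.64 wt%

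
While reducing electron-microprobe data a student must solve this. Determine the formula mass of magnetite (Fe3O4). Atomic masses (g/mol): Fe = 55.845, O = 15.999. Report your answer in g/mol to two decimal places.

231.53 g/mol

Fe: 3 × 55.845 = 167.5350
O: 4 × 15.999 = 63.9960
Summing the contributions gives the formula mass.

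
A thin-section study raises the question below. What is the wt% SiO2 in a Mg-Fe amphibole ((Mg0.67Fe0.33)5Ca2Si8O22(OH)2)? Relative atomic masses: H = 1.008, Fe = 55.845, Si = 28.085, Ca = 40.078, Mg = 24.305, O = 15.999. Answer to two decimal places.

55.61 wt%

M((Mg0.67Fe0.33)5Ca2Si8O22(OH)2) = 864.394 g/mol; M(SiO2) = 60.083 g/mol.
Moles SiO2 per formula unit = 8 Si ÷ 1 = 8.0000.
SiO2 fraction = (8.0000 × 60.083) / 864.394 = 480.664/864.394 = 0.5561.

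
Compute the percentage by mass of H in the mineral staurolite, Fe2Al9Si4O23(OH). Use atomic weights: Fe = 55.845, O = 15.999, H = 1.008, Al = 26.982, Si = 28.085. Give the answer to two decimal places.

0.12 mass %

Formula mass = 2*55.845 + 9*26.982 + 4*28.085 + 24*15.999 + 1*1.008 = 851.852 g/mol, of which 1.008 g is H.
So H makes up 1.008/851.852 = 0.0012 of the mass, i.e. 0.12%.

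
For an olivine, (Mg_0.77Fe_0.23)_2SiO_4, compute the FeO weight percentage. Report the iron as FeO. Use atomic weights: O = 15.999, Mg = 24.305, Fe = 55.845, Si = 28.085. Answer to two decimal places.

21.29 wt%

Molar mass of (Mg_0.77Fe_0.23)_2SiO_4 = 1.54×24.305 + 0.46×55.845 + 1×28.085 + 4×15.999 = 155.199 g/mol.
Each formula unit contains 0.46 Fe, equivalent to 0.46/1 = 0.4600 mol FeO.
M(FeO) = 1×55.845 + 1×15.999 = 71.844 g/mol.
Mass of FeO per formula unit = 0.4600 × 71.844 = 33.048 g.
FeO wt% = 33.048 / 155.199 × 100 = 21.29%.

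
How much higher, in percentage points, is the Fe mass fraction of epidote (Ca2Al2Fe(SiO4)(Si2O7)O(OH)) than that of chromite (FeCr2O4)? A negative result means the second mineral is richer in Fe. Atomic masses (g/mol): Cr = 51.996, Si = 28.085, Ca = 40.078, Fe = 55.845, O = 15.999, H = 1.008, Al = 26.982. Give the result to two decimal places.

First mineral: 55.845 g Fe in 483.215 g formula = 11.56 wt% Fe.
Second mineral: 55.845 g Fe in 223.833 g formula = 24.95 wt% Fe.
11.56% − 24.95% gives a difference of -13.39 percentage points.

-13.39 percentage points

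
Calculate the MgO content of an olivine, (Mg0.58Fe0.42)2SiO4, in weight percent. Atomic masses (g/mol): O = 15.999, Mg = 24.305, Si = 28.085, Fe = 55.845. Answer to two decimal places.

M((Mg0.58Fe0.42)2SiO4) = 167.185 g/mol; M(MgO) = 40.304 g/mol.
Moles MgO per formula unit = 1.16 Mg ÷ 1 = 1.1600.
MgO fraction = (1.1600 × 40.304) / 167.185 = 46.753/167.185 = 0.2796.

27.96 wt%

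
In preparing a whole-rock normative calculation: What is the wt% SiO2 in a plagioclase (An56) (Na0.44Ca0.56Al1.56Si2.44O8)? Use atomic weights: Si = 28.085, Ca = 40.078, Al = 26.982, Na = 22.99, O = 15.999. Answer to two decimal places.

Molar mass of Na0.44Ca0.56Al1.56Si2.44O8 = 0.44×22.99 + 0.56×40.078 + 1.56×26.982 + 2.44×28.085 + 8×15.999 = 271.171 g/mol.
Each formula unit contains 2.44 Si, equivalent to 2.44/1 = 2.4400 mol SiO2.
M(SiO2) = 1×28.085 + 2×15.999 = 60.083 g/mol.
Mass of SiO2 per formula unit = 2.4400 × 60.083 = 146.603 g.
SiO2 wt% = 146.603 / 271.171 × 100 = 54.06%.

54.06 wt%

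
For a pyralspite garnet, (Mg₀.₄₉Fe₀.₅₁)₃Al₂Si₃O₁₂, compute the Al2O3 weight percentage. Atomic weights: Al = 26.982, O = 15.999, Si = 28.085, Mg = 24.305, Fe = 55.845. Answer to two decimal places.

22.59 wt%

Formula mass = 451.378 g/mol.
2 Al → 1.0000 mol Al2O3 per formula unit; M(Al2O3) = 101.961, so Al2O3 mass = 101.961 g.
101.961/451.378 × 100 = 22.59 wt%.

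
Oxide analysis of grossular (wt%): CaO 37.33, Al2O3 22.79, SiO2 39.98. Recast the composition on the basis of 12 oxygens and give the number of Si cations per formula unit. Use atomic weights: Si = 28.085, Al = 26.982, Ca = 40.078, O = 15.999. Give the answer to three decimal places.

CaO (M=56.077): mol = 0.66569; Ca = 0.66569, O = 0.66569.
Al2O3 (M=101.961): mol = 0.22352; Al = 0.44704, O = 0.67056.
SiO2 (M=60.083): mol = 0.66541; Si = 0.66541, O = 1.33082.
ΣO = 2.66707; factor = 12/ΣO = 4.49932.
Si apfu = 0.66541 × 4.49932 = 2.994.

2.994 Si apfu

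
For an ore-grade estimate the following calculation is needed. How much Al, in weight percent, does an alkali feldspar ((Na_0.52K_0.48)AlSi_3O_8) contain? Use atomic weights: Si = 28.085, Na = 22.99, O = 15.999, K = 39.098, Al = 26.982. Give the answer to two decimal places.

10.00 weight percent

M((Na_0.52K_0.48)AlSi_3O_8) = 269.951 g/mol.
Al contributes 1 × 26.982 = 26.982 g per mole.
26.982/269.951 = 0.1000 → 10.00%.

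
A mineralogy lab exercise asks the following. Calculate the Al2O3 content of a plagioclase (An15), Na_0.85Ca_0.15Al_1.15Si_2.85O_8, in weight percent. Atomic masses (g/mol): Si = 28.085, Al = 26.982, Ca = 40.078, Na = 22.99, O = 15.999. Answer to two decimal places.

Formula mass = 264.617 g/mol.
1.15 Al → 0.5750 mol Al2O3 per formula unit; M(Al2O3) = 101.961, so Al2O3 mass = 58.628 g.
58.628/264.617 × 100 = 22.16 wt%.

22.16 wt%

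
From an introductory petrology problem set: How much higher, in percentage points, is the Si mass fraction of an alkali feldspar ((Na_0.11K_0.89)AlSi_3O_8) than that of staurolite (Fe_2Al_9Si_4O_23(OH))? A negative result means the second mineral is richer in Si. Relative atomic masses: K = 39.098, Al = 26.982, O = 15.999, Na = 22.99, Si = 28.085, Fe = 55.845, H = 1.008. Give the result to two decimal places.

17.28 percentage points

Si in (Na_0.11K_0.89)AlSi_3O_8: molar mass 276.555 g/mol; 3×28.085 = 84.255 g → 30.47 wt%.
Si in Fe_2Al_9Si_4O_23(OH): molar mass 851.852 g/mol; 4×28.085 = 112.340 g → 13.19 wt%.
Difference = 30.47 − 13.19 = 17.28 percentage points.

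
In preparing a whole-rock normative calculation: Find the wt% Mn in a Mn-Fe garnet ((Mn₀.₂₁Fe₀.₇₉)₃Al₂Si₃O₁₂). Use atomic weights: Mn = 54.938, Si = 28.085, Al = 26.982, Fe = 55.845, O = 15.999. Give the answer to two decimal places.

Molar mass of (Mn₀.₂₁Fe₀.₇₉)₃Al₂Si₃O₁₂: 0.63*54.938 + 2.37*55.845 + 2*26.982 + 3*28.085 + 12*15.999 = 497.171 g/mol.
Mass of Mn per formula unit: 0.63 × 54.938 = 34.611 g.
Weight fraction Mn = 34.611 / 497.171 = 0.0696.

6.96 wt%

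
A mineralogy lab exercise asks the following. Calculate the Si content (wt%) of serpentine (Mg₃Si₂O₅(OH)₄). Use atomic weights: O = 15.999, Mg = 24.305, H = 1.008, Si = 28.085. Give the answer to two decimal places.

20.27 wt%

M(Mg₃Si₂O₅(OH)₄) = 277.108 g/mol.
Si contributes 2 × 28.085 = 56.170 g per mole.
56.170/277.108 = 0.2027 → 20.27%.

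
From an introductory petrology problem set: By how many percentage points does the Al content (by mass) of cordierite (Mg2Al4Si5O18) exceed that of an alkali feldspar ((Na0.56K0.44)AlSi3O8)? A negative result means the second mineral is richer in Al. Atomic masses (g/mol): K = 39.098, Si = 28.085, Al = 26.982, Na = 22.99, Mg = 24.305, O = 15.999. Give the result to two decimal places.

First mineral: 107.928 g Al in 584.945 g formula = 18.45 wt% Al.
Second mineral: 26.982 g Al in 269.307 g formula = 10.02 wt% Al.
18.45% − 10.02% gives a difference of 8.43 percentage points.

8.43 percentage points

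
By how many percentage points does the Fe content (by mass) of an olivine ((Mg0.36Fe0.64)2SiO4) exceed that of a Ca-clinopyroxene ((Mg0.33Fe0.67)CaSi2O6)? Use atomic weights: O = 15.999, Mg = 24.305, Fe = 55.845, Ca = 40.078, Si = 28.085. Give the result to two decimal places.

23.74 percentage points

First mineral: 71.482 g Fe in 181.062 g formula = 39.48 wt% Fe.
Second mineral: 37.416 g Fe in 237.679 g formula = 15.74 wt% Fe.
39.48% − 15.74% gives a difference of 23.74 percentage points.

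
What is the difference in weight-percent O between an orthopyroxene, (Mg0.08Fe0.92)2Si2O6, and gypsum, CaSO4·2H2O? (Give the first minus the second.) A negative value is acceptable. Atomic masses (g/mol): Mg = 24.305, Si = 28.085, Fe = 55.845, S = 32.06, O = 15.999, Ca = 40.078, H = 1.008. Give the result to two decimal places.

O in (Mg0.08Fe0.92)2Si2O6: molar mass 258.808 g/mol; 6×15.999 = 95.994 g → 37.09 wt%.
O in CaSO4·2H2O: molar mass 172.164 g/mol; 6×15.999 = 95.994 g → 55.76 wt%.
Difference = 37.09 − 55.76 = -18.67 percentage points.

-18.67 percentage points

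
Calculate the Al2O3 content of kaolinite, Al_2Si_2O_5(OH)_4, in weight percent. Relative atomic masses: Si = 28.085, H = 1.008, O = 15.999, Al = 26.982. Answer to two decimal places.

39.50 wt%

Molar mass of Al_2Si_2O_5(OH)_4 = 2*26.982 + 2*28.085 + 9*15.999 + 4*1.008 = 258.157 g/mol.
Each formula unit contains 2 Al, equivalent to 2/2 = 1.0000 mol Al2O3.
M(Al2O3) = 2×26.982 + 3×15.999 = 101.961 g/mol.
Mass of Al2O3 per formula unit = 1.0000 × 101.961 = 101.961 g.
Al2O3 wt% = 101.961 / 258.157 × 100 = 39.50%.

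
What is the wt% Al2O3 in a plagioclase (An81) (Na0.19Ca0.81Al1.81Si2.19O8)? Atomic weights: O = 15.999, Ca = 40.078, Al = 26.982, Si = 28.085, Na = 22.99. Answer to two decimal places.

Molar mass of Na0.19Ca0.81Al1.81Si2.19O8 = 0.19×22.99 + 0.81×40.078 + 1.81×26.982 + 2.19×28.085 + 8×15.999 = 275.167 g/mol.
Each formula unit contains 1.81 Al, equivalent to 1.81/2 = 0.9050 mol Al2O3.
M(Al2O3) = 2×26.982 + 3×15.999 = 101.961 g/mol.
Mass of Al2O3 per formula unit = 0.9050 × 101.961 = 92.275 g.
Al2O3 wt% = 92.275 / 275.167 × 100 = 33.53%.

33.53 wt%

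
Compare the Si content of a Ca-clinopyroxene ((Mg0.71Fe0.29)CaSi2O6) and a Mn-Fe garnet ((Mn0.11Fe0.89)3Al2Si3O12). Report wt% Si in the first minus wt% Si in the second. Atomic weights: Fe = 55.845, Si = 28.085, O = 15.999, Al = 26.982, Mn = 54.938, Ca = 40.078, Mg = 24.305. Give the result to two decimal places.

Si in (Mg0.71Fe0.29)CaSi2O6: molar mass 225.694 g/mol; 2×28.085 = 56.170 g → 24.89 wt%.
Si in (Mn0.11Fe0.89)3Al2Si3O12: molar mass 497.443 g/mol; 3×28.085 = 84.255 g → 16.94 wt%.
Difference = 24.89 − 16.94 = 7.95 percentage points.

7.95 percentage points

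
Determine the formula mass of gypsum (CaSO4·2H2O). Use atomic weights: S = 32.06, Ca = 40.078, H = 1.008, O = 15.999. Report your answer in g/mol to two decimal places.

172.16 g/mol

The formula mass is the sum 1*40.078 + 1*32.06 + 6*15.999 + 4*1.008.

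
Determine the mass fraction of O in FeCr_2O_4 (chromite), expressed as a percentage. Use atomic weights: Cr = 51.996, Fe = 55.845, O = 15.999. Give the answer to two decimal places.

28.59 weight percent

Molar mass of FeCr_2O_4: 1·55.845 + 2·51.996 + 4·15.999 = 223.833 g/mol.
Mass of O per formula unit: 4 × 15.999 = 63.996 g.
Weight fraction O = 63.996 / 223.833 = 0.2859.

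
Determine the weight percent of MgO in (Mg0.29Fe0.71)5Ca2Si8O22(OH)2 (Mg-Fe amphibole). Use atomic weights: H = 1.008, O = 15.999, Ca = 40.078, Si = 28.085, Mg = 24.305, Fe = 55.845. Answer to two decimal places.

6.32 wt%

Formula mass = 924.320 g/mol.
1.45 Mg → 1.4500 mol MgO per formula unit; M(MgO) = 40.304, so MgO mass = 58.441 g.
58.441/924.320 × 100 = 6.32 wt%.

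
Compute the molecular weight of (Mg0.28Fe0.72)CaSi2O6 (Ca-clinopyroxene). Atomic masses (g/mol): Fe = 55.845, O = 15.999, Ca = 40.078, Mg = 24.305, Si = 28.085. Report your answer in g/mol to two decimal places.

239.26 g/mol

M = 0.28*24.305 + 0.72*55.845 + 1*40.078 + 2*28.085 + 6*15.999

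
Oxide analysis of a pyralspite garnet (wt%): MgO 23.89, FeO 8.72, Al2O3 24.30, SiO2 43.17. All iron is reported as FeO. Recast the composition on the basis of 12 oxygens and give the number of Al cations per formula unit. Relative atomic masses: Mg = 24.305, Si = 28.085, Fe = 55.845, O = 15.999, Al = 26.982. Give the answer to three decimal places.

1.996 Al apfu

23.89 wt% MgO ÷ 40.304 g/mol = 0.59275 mol, giving 0.59275 Mg and 0.59275 O.
8.72 wt% FeO ÷ 71.844 g/mol = 0.12137 mol, giving 0.12137 Fe and 0.12137 O.
24.30 wt% Al2O3 ÷ 101.961 g/mol = 0.23833 mol, giving 0.47666 Al and 0.71499 O.
43.17 wt% SiO2 ÷ 60.083 g/mol = 0.71851 mol, giving 0.71851 Si and 1.43702 O.
Oxygen sums to 2.86613; scaling by 12/2.86613 = 4.18683 puts the formula on 12 O.
Al: 0.47666 × 4.18683 = 1.996 atoms per formula unit.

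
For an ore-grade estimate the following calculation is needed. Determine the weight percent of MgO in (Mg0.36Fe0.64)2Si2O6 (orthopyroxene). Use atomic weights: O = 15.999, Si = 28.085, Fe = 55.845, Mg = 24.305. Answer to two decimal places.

12.03 wt%

Formula mass = 241.145 g/mol.
0.72 Mg → 0.7200 mol MgO per formula unit; M(MgO) = 40.304, so MgO mass = 29.019 g.
29.019/241.145 × 100 = 12.03 wt%.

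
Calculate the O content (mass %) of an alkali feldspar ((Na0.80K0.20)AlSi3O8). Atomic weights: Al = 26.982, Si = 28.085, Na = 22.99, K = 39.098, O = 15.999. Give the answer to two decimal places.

M((Na0.80K0.20)AlSi3O8) = 265.441 g/mol.
O contributes 8 × 15.999 = 127.992 g per mole.
127.992/265.441 = 0.4822 → 48.22%.

48.22 mass %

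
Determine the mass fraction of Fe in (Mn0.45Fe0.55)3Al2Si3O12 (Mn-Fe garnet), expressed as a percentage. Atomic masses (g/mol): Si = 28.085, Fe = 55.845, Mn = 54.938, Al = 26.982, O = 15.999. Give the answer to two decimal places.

18.56 mass %

Molar mass of (Mn0.45Fe0.55)3Al2Si3O12: 1.35·54.938 + 1.65·55.845 + 2·26.982 + 3·28.085 + 12·15.999 = 496.518 g/mol.
Mass of Fe per formula unit: 1.65 × 55.845 = 92.144 g.
Weight fraction Fe = 92.144 / 496.518 = 0.1856.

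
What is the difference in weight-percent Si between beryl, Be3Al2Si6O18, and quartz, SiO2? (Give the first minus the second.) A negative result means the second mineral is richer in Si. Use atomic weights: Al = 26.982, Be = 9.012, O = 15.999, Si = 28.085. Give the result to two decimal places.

First mineral: 168.510 g Si in 537.492 g formula = 31.35 wt% Si.
Second mineral: 28.085 g Si in 60.083 g formula = 46.74 wt% Si.
31.35% − 46.74% gives a difference of -15.39 percentage points.

-15.39 percentage points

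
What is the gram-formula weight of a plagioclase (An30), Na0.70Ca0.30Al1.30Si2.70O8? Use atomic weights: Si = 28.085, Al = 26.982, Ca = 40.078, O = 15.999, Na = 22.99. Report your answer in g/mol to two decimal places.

The formula mass is the sum 0.70×22.99 + 0.30×40.078 + 1.30×26.982 + 2.70×28.085 + 8×15.999.

267.01 g/mol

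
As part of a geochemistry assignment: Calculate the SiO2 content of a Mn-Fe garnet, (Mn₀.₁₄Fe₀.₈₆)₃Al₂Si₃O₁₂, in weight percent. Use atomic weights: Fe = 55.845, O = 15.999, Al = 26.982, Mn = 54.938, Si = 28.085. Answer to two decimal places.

36.24 wt%

M((Mn₀.₁₄Fe₀.₈₆)₃Al₂Si₃O₁₂) = 497.361 g/mol; M(SiO2) = 60.083 g/mol.
Moles SiO2 per formula unit = 3 Si ÷ 1 = 3.0000.
SiO2 fraction = (3.0000 × 60.083) / 497.361 = 180.249/497.361 = 0.3624.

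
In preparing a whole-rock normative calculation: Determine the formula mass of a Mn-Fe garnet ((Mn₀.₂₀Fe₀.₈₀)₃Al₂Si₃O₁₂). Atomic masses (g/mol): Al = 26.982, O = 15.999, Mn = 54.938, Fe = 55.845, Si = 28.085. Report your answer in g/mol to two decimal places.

497.20 g/mol

Mn: 0.60 × 54.938 = 32.9628
Fe: 2.40 × 55.845 = 134.0280
Al: 2 × 26.982 = 53.9640
Si: 3 × 28.085 = 84.2550
O: 12 × 15.999 = 191.9880
Summing the contributions gives the formula mass.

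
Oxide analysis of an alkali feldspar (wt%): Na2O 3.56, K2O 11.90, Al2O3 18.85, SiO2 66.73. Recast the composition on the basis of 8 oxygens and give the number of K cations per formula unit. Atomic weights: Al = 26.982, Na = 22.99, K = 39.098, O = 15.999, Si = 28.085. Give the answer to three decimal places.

3.56 wt% Na2O ÷ 61.979 g/mol = 0.05744 mol, giving 0.11488 Na and 0.05744 O.
11.90 wt% K2O ÷ 94.195 g/mol = 0.12633 mol, giving 0.25266 K and 0.12633 O.
18.85 wt% Al2O3 ÷ 101.961 g/mol = 0.18487 mol, giving 0.36974 Al and 0.55461 O.
66.73 wt% SiO2 ÷ 60.083 g/mol = 1.11063 mol, giving 1.11063 Si and 2.22126 O.
Oxygen sums to 2.95964; scaling by 8/2.95964 = 2.70303 puts the formula on 8 O.
K: 0.25266 × 2.70303 = 0.683 atoms per formula unit.

0.683 K apfu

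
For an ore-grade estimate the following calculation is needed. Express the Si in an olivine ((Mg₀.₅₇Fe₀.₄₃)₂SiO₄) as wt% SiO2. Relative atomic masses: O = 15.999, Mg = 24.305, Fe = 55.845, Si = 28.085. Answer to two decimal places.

35.80 wt%

Formula mass = 167.815 g/mol.
1 Si → 1.0000 mol SiO2 per formula unit; M(SiO2) = 60.083, so SiO2 mass = 60.083 g.
60.083/167.815 × 100 = 35.80 wt%.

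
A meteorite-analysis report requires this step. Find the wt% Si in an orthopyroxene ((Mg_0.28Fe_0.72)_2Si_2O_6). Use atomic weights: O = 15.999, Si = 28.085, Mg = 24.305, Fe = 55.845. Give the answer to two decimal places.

Formula mass = 0.56·24.305 + 1.44·55.845 + 2·28.085 + 6·15.999 = 246.192 g/mol, of which 56.170 g is Si.
So Si makes up 56.170/246.192 = 0.2282 of the mass, i.e. 22.82%.

22.82 wt%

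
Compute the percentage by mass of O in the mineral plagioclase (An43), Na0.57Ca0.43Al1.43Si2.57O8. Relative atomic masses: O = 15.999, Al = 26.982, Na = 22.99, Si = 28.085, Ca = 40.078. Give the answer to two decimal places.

M(Na0.57Ca0.43Al1.43Si2.57O8) = 269.093 g/mol.
O contributes 8 × 15.999 = 127.992 g per mole.
127.992/269.093 = 0.4756 → 47.56%.

47.56 wt%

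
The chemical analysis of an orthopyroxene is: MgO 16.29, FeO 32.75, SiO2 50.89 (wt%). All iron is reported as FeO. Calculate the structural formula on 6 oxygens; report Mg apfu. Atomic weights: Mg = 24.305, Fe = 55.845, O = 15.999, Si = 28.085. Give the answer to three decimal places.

0.950 Mg apfu

MgO: 16.29/40.304 = 0.40418 mol → 0.40418 mol Mg, 0.40418 mol O.
FeO: 32.75/71.844 = 0.45585 mol → 0.45585 mol Fe, 0.45585 mol O.
SiO2: 50.89/60.083 = 0.84699 mol → 0.84699 mol Si, 1.69398 mol O.
Total oxygen = 2.55401 mol. Normalization factor = 6/2.55401 = 2.34925.
Mg per 6 O = 0.40418 × 2.34925 = 0.950.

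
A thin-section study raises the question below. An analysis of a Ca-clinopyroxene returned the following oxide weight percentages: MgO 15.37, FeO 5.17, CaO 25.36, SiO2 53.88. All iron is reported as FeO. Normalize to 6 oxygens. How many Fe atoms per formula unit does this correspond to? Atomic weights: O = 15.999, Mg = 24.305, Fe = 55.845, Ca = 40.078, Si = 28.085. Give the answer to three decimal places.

MgO: 15.37/40.304 = 0.38135 mol → 0.38135 mol Mg, 0.38135 mol O.
FeO: 5.17/71.844 = 0.07196 mol → 0.07196 mol Fe, 0.07196 mol O.
CaO: 25.36/56.077 = 0.45224 mol → 0.45224 mol Ca, 0.45224 mol O.
SiO2: 53.88/60.083 = 0.89676 mol → 0.89676 mol Si, 1.79352 mol O.
Total oxygen = 2.69907 mol. Normalization factor = 6/2.69907 = 2.22299.
Fe per 6 O = 0.07196 × 2.22299 = 0.160.

0.160 Fe apfu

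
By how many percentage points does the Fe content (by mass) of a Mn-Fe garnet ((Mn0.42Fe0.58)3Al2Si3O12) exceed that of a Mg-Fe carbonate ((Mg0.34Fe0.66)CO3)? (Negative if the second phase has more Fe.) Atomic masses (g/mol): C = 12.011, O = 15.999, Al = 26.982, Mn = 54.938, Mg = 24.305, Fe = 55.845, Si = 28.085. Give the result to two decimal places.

-15.49 percentage points

M((Mn0.42Fe0.58)3Al2Si3O12) = 496.599 g/mol, so wt% Fe = 97.170/496.599 × 100 = 19.57%.
M((Mg0.34Fe0.66)CO3) = 105.129 g/mol, so wt% Fe = 36.858/105.129 × 100 = 35.06%.
19.57 − 35.06 = -15.49 pp.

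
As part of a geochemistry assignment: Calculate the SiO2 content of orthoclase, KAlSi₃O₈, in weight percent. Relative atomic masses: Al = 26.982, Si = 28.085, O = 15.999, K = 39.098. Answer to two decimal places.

64.76 wt%

M(KAlSi₃O₈) = 278.327 g/mol; M(SiO2) = 60.083 g/mol.
Moles SiO2 per formula unit = 3 Si ÷ 1 = 3.0000.
SiO2 fraction = (3.0000 × 60.083) / 278.327 = 180.249/278.327 = 0.6476.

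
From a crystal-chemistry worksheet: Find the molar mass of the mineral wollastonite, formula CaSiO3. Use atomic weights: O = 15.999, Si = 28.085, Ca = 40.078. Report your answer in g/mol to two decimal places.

The formula mass is the sum 1×40.078 + 1×28.085 + 3×15.999.

116.16 g/mol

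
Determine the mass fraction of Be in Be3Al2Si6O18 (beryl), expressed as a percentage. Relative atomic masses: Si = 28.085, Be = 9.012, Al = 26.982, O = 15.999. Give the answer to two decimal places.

M(Be3Al2Si6O18) = 537.492 g/mol.
Be contributes 3 × 9.012 = 27.036 g per mole.
27.036/537.492 = 0.0503 → 5.03%.

5.03 mass %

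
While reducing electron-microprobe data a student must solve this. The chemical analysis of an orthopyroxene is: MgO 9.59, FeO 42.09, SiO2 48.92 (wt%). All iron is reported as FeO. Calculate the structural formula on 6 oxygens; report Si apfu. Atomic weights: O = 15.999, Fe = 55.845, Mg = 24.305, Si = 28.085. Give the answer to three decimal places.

MgO: 9.59/40.304 = 0.23794 mol → 0.23794 mol Mg, 0.23794 mol O.
FeO: 42.09/71.844 = 0.58585 mol → 0.58585 mol Fe, 0.58585 mol O.
SiO2: 48.92/60.083 = 0.81421 mol → 0.81421 mol Si, 1.62842 mol O.
Total oxygen = 2.45221 mol. Normalization factor = 6/2.45221 = 2.44677.
Si per 6 O = 0.81421 × 2.44677 = 1.992.

1.992 Si apfu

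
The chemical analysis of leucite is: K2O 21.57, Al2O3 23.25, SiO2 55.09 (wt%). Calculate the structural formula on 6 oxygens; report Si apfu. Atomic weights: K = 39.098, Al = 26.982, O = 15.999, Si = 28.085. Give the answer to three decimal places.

2.003 Si apfu

K2O: 21.57/94.195 = 0.22899 mol → 0.45798 mol K, 0.22899 mol O.
Al2O3: 23.25/101.961 = 0.22803 mol → 0.45606 mol Al, 0.68409 mol O.
SiO2: 55.09/60.083 = 0.91690 mol → 0.91690 mol Si, 1.83380 mol O.
Total oxygen = 2.74688 mol. Normalization factor = 6/2.74688 = 2.18430.
Si per 6 O = 0.91690 × 2.18430 = 2.003.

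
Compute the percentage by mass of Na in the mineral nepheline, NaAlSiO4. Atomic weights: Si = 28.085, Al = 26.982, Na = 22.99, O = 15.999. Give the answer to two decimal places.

16.18 mass %

Molar mass of NaAlSiO4: 1·22.99 + 1·26.982 + 1·28.085 + 4·15.999 = 142.053 g/mol.
Mass of Na per formula unit: 1 × 22.99 = 22.990 g.
Weight fraction Na = 22.990 / 142.053 = 0.1618.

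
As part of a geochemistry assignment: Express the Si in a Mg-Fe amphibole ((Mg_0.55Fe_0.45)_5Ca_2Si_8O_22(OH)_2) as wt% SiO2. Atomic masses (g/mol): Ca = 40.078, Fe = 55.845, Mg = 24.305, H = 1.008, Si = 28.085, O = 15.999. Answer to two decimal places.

54.42 wt%

Formula mass = 883.318 g/mol.
8 Si → 8.0000 mol SiO2 per formula unit; M(SiO2) = 60.083, so SiO2 mass = 480.664 g.
480.664/883.318 × 100 = 54.42 wt%.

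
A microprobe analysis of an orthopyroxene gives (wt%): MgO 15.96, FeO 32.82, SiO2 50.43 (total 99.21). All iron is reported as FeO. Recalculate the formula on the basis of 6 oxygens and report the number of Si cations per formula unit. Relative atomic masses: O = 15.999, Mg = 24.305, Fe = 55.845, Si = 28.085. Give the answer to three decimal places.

MgO (M=40.304): mol = 0.39599; Mg = 0.39599, O = 0.39599.
FeO (M=71.844): mol = 0.45682; Fe = 0.45682, O = 0.45682.
SiO2 (M=60.083): mol = 0.83934; Si = 0.83934, O = 1.67868.
ΣO = 2.53149; factor = 6/ΣO = 2.37015.
Si apfu = 0.83934 × 2.37015 = 1.989.

1.989 Si apfu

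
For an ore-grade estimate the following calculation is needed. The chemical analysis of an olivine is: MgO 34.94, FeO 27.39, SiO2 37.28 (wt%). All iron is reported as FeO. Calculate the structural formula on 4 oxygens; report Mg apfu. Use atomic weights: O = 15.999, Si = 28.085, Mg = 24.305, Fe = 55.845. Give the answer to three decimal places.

34.94 wt% MgO ÷ 40.304 g/mol = 0.86691 mol, giving 0.86691 Mg and 0.86691 O.
27.39 wt% FeO ÷ 71.844 g/mol = 0.38124 mol, giving 0.38124 Fe and 0.38124 O.
37.28 wt% SiO2 ÷ 60.083 g/mol = 0.62048 mol, giving 0.62048 Si and 1.24096 O.
Oxygen sums to 2.48911; scaling by 4/2.48911 = 1.60700 puts the formula on 4 O.
Mg: 0.86691 × 1.60700 = 1.393 atoms per formula unit.

1.393 Mg apfu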